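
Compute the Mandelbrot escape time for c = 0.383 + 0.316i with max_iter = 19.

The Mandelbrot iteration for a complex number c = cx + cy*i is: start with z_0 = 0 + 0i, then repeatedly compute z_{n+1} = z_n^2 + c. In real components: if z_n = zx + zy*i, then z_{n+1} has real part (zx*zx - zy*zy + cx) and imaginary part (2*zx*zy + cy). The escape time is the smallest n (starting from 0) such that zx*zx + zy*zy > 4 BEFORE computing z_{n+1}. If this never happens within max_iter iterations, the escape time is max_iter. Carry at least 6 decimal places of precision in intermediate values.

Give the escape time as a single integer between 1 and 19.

Answer: 19

Derivation:
z_0 = 0 + 0i, c = 0.3830 + 0.3160i
Iter 1: z = 0.3830 + 0.3160i, |z|^2 = 0.2465
Iter 2: z = 0.4298 + 0.5581i, |z|^2 = 0.4962
Iter 3: z = 0.2563 + 0.7957i, |z|^2 = 0.6989
Iter 4: z = -0.1845 + 0.7239i, |z|^2 = 0.5581
Iter 5: z = -0.1071 + 0.0489i, |z|^2 = 0.0138
Iter 6: z = 0.3921 + 0.3055i, |z|^2 = 0.2471
Iter 7: z = 0.4434 + 0.5556i, |z|^2 = 0.5053
Iter 8: z = 0.2709 + 0.8087i, |z|^2 = 0.7273
Iter 9: z = -0.1975 + 0.7541i, |z|^2 = 0.6077
Iter 10: z = -0.1467 + 0.0181i, |z|^2 = 0.0218
Iter 11: z = 0.4042 + 0.3107i, |z|^2 = 0.2599
Iter 12: z = 0.4498 + 0.5672i, |z|^2 = 0.5240
Iter 13: z = 0.2637 + 0.8263i, |z|^2 = 0.7522
Iter 14: z = -0.2302 + 0.7517i, |z|^2 = 0.6181
Iter 15: z = -0.1291 + -0.0301i, |z|^2 = 0.0176
Iter 16: z = 0.3988 + 0.3238i, |z|^2 = 0.2638
Iter 17: z = 0.4372 + 0.5742i, |z|^2 = 0.5209
Iter 18: z = 0.2444 + 0.8181i, |z|^2 = 0.7290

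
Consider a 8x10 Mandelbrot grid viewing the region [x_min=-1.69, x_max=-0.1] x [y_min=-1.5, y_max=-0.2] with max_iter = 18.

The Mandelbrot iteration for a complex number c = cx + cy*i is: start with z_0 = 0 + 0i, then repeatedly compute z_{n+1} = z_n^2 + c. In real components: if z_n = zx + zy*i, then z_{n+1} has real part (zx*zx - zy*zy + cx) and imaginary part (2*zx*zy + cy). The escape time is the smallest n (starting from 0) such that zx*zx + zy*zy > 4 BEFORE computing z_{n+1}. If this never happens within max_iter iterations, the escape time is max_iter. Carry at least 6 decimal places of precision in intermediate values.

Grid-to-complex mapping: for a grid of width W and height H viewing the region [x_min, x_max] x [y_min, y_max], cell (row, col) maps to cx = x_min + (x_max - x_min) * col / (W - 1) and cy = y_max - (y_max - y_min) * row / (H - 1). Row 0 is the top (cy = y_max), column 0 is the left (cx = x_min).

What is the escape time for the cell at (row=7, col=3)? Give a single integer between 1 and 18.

Answer: 3

Derivation:
z_0 = 0 + 0i, c = -1.0086 + -1.2111i
Iter 1: z = -1.0086 + -1.2111i, |z|^2 = 2.4840
Iter 2: z = -1.4581 + 1.2319i, |z|^2 = 3.6437
Iter 3: z = -0.3999 + -4.8036i, |z|^2 = 23.2346
Escaped at iteration 3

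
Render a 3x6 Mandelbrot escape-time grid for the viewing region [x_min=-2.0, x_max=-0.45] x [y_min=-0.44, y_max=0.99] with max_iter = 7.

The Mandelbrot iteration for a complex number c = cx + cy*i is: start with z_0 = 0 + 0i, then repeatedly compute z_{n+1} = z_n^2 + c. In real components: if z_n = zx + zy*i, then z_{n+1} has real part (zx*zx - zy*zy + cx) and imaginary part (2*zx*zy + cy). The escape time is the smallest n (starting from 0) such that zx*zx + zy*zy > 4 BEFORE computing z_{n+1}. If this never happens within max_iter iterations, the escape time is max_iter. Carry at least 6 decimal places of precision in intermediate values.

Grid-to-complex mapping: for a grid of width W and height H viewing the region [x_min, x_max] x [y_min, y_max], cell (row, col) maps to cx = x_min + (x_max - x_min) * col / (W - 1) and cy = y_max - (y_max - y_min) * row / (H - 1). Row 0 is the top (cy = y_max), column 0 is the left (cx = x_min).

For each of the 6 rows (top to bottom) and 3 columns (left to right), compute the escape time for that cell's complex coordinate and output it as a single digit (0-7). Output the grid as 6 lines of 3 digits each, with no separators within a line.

(row=0, col=0): c = -2.0000 + 0.9900i → escape time 1
(row=0, col=1): c = -1.2250 + 0.9900i → escape time 3
(row=0, col=2): c = -0.4500 + 0.9900i → escape time 4
(row=1, col=0): c = -2.0000 + 0.7040i → escape time 1
(row=1, col=1): c = -1.2250 + 0.7040i → escape time 3
(row=1, col=2): c = -0.4500 + 0.7040i → escape time 7
(row=2, col=0): c = -2.0000 + 0.4180i → escape time 1
(row=2, col=1): c = -1.2250 + 0.4180i → escape time 7
(row=2, col=2): c = -0.4500 + 0.4180i → escape time 7
(row=3, col=0): c = -2.0000 + 0.1320i → escape time 1
(row=3, col=1): c = -1.2250 + 0.1320i → escape time 7
(row=3, col=2): c = -0.4500 + 0.1320i → escape time 7
(row=4, col=0): c = -2.0000 + -0.1540i → escape time 1
(row=4, col=1): c = -1.2250 + -0.1540i → escape time 7
(row=4, col=2): c = -0.4500 + -0.1540i → escape time 7
(row=5, col=0): c = -2.0000 + -0.4400i → escape time 1
(row=5, col=1): c = -1.2250 + -0.4400i → escape time 6
(row=5, col=2): c = -0.4500 + -0.4400i → escape time 7

Answer: 134
137
177
177
177
167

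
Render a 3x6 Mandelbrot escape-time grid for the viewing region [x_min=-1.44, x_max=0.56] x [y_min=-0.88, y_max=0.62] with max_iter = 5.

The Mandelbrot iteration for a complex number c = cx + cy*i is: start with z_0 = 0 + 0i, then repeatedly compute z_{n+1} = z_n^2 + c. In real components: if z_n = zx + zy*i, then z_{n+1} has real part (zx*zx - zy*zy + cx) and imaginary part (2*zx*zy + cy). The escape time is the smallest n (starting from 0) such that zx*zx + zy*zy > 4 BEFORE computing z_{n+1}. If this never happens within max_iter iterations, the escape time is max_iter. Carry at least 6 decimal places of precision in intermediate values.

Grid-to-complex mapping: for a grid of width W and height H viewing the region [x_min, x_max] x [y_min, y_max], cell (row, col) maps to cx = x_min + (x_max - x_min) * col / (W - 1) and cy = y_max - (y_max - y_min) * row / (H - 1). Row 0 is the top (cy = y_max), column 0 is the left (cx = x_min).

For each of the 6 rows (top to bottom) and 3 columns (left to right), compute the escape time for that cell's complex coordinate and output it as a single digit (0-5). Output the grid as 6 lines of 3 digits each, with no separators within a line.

Answer: 353
554
554
554
353
353

Derivation:
(row=0, col=0): c = -1.4400 + 0.6200i → escape time 3
(row=0, col=1): c = -0.4400 + 0.6200i → escape time 5
(row=0, col=2): c = 0.5600 + 0.6200i → escape time 3
(row=1, col=0): c = -1.4400 + 0.3200i → escape time 5
(row=1, col=1): c = -0.4400 + 0.3200i → escape time 5
(row=1, col=2): c = 0.5600 + 0.3200i → escape time 4
(row=2, col=0): c = -1.4400 + 0.0200i → escape time 5
(row=2, col=1): c = -0.4400 + 0.0200i → escape time 5
(row=2, col=2): c = 0.5600 + 0.0200i → escape time 4
(row=3, col=0): c = -1.4400 + -0.2800i → escape time 5
(row=3, col=1): c = -0.4400 + -0.2800i → escape time 5
(row=3, col=2): c = 0.5600 + -0.2800i → escape time 4
(row=4, col=0): c = -1.4400 + -0.5800i → escape time 3
(row=4, col=1): c = -0.4400 + -0.5800i → escape time 5
(row=4, col=2): c = 0.5600 + -0.5800i → escape time 3
(row=5, col=0): c = -1.4400 + -0.8800i → escape time 3
(row=5, col=1): c = -0.4400 + -0.8800i → escape time 5
(row=5, col=2): c = 0.5600 + -0.8800i → escape time 3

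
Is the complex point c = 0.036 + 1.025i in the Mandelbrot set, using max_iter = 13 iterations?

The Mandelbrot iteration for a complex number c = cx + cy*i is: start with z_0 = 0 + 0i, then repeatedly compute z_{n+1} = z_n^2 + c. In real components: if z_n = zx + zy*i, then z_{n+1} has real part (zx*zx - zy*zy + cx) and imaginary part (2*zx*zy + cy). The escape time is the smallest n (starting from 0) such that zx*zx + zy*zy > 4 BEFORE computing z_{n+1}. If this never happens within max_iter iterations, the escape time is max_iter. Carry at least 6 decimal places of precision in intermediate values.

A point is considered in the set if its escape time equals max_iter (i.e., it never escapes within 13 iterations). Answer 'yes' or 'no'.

Answer: no

Derivation:
z_0 = 0 + 0i, c = 0.0360 + 1.0250i
Iter 1: z = 0.0360 + 1.0250i, |z|^2 = 1.0519
Iter 2: z = -1.0133 + 1.0988i, |z|^2 = 2.2342
Iter 3: z = -0.1445 + -1.2019i, |z|^2 = 1.4654
Iter 4: z = -1.3877 + 1.3724i, |z|^2 = 3.8091
Iter 5: z = 0.0781 + -2.7839i, |z|^2 = 7.7560
Escaped at iteration 5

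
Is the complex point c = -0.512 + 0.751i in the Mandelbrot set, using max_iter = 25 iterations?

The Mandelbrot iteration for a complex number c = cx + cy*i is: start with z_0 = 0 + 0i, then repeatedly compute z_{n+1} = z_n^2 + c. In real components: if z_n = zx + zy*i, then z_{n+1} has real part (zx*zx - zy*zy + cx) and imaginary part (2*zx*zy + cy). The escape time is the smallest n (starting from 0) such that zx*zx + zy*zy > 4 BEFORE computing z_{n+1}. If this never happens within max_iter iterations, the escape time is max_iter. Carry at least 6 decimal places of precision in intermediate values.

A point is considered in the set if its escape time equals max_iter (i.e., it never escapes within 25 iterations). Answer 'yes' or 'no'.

Answer: no

Derivation:
z_0 = 0 + 0i, c = -0.5120 + 0.7510i
Iter 1: z = -0.5120 + 0.7510i, |z|^2 = 0.8261
Iter 2: z = -0.8139 + -0.0180i, |z|^2 = 0.6627
Iter 3: z = 0.1500 + 0.7803i, |z|^2 = 0.6314
Iter 4: z = -1.0984 + 0.9852i, |z|^2 = 2.1771
Iter 5: z = -0.2760 + -1.4132i, |z|^2 = 2.0734
Iter 6: z = -2.4330 + 1.5312i, |z|^2 = 8.2642
Escaped at iteration 6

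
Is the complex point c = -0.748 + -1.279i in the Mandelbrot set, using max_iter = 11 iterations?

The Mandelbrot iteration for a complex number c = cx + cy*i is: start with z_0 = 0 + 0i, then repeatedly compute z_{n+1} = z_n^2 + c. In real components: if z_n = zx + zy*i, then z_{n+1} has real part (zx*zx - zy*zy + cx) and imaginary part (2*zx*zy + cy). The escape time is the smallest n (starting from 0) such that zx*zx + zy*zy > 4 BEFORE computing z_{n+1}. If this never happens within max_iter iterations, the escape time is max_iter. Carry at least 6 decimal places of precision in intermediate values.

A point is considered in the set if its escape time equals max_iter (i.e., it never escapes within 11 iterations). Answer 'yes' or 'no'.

z_0 = 0 + 0i, c = -0.7480 + -1.2790i
Iter 1: z = -0.7480 + -1.2790i, |z|^2 = 2.1953
Iter 2: z = -1.8243 + 0.6344i, |z|^2 = 3.7306
Iter 3: z = 2.1778 + -3.5937i, |z|^2 = 17.6570
Escaped at iteration 3

Answer: no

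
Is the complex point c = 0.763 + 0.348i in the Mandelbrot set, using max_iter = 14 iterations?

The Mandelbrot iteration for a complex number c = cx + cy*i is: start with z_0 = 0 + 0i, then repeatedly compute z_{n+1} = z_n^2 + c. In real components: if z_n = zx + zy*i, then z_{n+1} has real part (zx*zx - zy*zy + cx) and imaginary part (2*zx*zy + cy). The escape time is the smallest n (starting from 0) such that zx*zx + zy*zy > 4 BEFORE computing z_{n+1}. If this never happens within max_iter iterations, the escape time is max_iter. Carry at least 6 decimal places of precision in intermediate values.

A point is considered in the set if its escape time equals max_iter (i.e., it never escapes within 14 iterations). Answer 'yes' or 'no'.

z_0 = 0 + 0i, c = 0.7630 + 0.3480i
Iter 1: z = 0.7630 + 0.3480i, |z|^2 = 0.7033
Iter 2: z = 1.2241 + 0.8790i, |z|^2 = 2.2711
Iter 3: z = 1.4886 + 2.5000i, |z|^2 = 8.4661
Escaped at iteration 3

Answer: no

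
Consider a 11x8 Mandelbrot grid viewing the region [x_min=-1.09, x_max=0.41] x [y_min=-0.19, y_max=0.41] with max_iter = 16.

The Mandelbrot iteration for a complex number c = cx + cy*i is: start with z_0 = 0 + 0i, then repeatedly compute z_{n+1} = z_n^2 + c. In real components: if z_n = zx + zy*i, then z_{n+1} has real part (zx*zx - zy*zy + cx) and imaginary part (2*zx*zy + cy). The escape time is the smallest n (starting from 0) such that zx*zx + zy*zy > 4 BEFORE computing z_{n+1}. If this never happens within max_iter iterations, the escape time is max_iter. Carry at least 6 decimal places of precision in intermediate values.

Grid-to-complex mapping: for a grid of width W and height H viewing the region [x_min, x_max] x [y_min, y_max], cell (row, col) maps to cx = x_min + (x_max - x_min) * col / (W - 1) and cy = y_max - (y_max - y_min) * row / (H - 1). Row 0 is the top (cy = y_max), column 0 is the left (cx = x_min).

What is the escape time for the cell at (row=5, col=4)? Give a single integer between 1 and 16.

Answer: 16

Derivation:
z_0 = 0 + 0i, c = -0.4900 + -0.0186i
Iter 1: z = -0.4900 + -0.0186i, |z|^2 = 0.2404
Iter 2: z = -0.2502 + -0.0004i, |z|^2 = 0.0626
Iter 3: z = -0.4274 + -0.0184i, |z|^2 = 0.1830
Iter 4: z = -0.3077 + -0.0029i, |z|^2 = 0.0947
Iter 5: z = -0.3953 + -0.0168i, |z|^2 = 0.1566
Iter 6: z = -0.3340 + -0.0053i, |z|^2 = 0.1116
Iter 7: z = -0.3785 + -0.0150i, |z|^2 = 0.1435
Iter 8: z = -0.3470 + -0.0072i, |z|^2 = 0.1204
Iter 9: z = -0.3697 + -0.0136i, |z|^2 = 0.1368
Iter 10: z = -0.3535 + -0.0085i, |z|^2 = 0.1251
Iter 11: z = -0.3651 + -0.0125i, |z|^2 = 0.1334
Iter 12: z = -0.3569 + -0.0094i, |z|^2 = 0.1274
Iter 13: z = -0.3627 + -0.0119i, |z|^2 = 0.1317
Iter 14: z = -0.3586 + -0.0100i, |z|^2 = 0.1287
Iter 15: z = -0.3615 + -0.0114i, |z|^2 = 0.1308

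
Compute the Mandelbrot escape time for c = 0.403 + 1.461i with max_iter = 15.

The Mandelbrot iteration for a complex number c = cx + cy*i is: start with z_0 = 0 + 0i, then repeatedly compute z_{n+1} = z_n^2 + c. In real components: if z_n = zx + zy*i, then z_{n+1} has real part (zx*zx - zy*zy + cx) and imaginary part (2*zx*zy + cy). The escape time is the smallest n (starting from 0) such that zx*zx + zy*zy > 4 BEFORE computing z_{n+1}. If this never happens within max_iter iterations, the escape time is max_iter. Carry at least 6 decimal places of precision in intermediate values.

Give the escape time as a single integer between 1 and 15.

z_0 = 0 + 0i, c = 0.4030 + 1.4610i
Iter 1: z = 0.4030 + 1.4610i, |z|^2 = 2.2969
Iter 2: z = -1.5691 + 2.6386i, |z|^2 = 9.4241
Escaped at iteration 2

Answer: 2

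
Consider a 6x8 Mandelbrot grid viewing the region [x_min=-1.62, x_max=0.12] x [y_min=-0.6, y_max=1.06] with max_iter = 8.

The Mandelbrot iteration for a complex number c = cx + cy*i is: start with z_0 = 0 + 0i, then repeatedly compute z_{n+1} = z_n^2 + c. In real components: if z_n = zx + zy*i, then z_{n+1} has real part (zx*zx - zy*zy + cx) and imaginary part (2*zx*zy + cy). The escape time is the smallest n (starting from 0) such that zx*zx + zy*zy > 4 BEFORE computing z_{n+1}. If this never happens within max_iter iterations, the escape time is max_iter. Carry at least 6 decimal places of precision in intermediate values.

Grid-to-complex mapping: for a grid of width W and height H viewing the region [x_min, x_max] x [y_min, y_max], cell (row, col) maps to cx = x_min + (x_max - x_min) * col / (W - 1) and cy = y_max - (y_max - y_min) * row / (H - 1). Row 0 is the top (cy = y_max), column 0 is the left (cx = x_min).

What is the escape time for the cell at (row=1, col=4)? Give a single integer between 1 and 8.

z_0 = 0 + 0i, c = -0.2280 + 0.8229i
Iter 1: z = -0.2280 + 0.8229i, |z|^2 = 0.7291
Iter 2: z = -0.8531 + 0.4476i, |z|^2 = 0.9282
Iter 3: z = 0.2994 + 0.0591i, |z|^2 = 0.0931
Iter 4: z = -0.1418 + 0.8582i, |z|^2 = 0.7567
Iter 5: z = -0.9445 + 0.5794i, |z|^2 = 1.2277
Iter 6: z = 0.3283 + -0.2716i, |z|^2 = 0.1815
Iter 7: z = -0.1940 + 0.6445i, |z|^2 = 0.4530

Answer: 8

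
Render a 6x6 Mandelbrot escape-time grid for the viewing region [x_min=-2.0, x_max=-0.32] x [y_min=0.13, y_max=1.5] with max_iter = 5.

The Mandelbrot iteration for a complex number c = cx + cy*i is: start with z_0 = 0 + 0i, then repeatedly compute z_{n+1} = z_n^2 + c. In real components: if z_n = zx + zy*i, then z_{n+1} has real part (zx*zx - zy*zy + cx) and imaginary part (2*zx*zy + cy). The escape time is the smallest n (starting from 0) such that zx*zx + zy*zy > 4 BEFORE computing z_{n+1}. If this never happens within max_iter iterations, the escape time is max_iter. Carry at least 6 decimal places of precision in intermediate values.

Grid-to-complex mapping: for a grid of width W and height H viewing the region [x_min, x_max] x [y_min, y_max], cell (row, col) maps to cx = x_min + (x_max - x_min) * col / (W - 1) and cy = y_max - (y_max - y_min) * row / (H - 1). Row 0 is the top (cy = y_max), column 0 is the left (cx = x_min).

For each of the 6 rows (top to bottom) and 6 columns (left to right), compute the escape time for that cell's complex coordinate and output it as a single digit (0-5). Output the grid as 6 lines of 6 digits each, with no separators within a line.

Answer: 111222
112333
123345
133455
135555
155555

Derivation:
(row=0, col=0): c = -2.0000 + 1.5000i → escape time 1
(row=0, col=1): c = -1.6640 + 1.5000i → escape time 1
(row=0, col=2): c = -1.3280 + 1.5000i → escape time 1
(row=0, col=3): c = -0.9920 + 1.5000i → escape time 2
(row=0, col=4): c = -0.6560 + 1.5000i → escape time 2
(row=0, col=5): c = -0.3200 + 1.5000i → escape time 2
(row=1, col=0): c = -2.0000 + 1.2260i → escape time 1
(row=1, col=1): c = -1.6640 + 1.2260i → escape time 1
(row=1, col=2): c = -1.3280 + 1.2260i → escape time 2
(row=1, col=3): c = -0.9920 + 1.2260i → escape time 3
(row=1, col=4): c = -0.6560 + 1.2260i → escape time 3
(row=1, col=5): c = -0.3200 + 1.2260i → escape time 3
(row=2, col=0): c = -2.0000 + 0.9520i → escape time 1
(row=2, col=1): c = -1.6640 + 0.9520i → escape time 2
(row=2, col=2): c = -1.3280 + 0.9520i → escape time 3
(row=2, col=3): c = -0.9920 + 0.9520i → escape time 3
(row=2, col=4): c = -0.6560 + 0.9520i → escape time 4
(row=2, col=5): c = -0.3200 + 0.9520i → escape time 5
(row=3, col=0): c = -2.0000 + 0.6780i → escape time 1
(row=3, col=1): c = -1.6640 + 0.6780i → escape time 3
(row=3, col=2): c = -1.3280 + 0.6780i → escape time 3
(row=3, col=3): c = -0.9920 + 0.6780i → escape time 4
(row=3, col=4): c = -0.6560 + 0.6780i → escape time 5
(row=3, col=5): c = -0.3200 + 0.6780i → escape time 5
(row=4, col=0): c = -2.0000 + 0.4040i → escape time 1
(row=4, col=1): c = -1.6640 + 0.4040i → escape time 3
(row=4, col=2): c = -1.3280 + 0.4040i → escape time 5
(row=4, col=3): c = -0.9920 + 0.4040i → escape time 5
(row=4, col=4): c = -0.6560 + 0.4040i → escape time 5
(row=4, col=5): c = -0.3200 + 0.4040i → escape time 5
(row=5, col=0): c = -2.0000 + 0.1300i → escape time 1
(row=5, col=1): c = -1.6640 + 0.1300i → escape time 5
(row=5, col=2): c = -1.3280 + 0.1300i → escape time 5
(row=5, col=3): c = -0.9920 + 0.1300i → escape time 5
(row=5, col=4): c = -0.6560 + 0.1300i → escape time 5
(row=5, col=5): c = -0.3200 + 0.1300i → escape time 5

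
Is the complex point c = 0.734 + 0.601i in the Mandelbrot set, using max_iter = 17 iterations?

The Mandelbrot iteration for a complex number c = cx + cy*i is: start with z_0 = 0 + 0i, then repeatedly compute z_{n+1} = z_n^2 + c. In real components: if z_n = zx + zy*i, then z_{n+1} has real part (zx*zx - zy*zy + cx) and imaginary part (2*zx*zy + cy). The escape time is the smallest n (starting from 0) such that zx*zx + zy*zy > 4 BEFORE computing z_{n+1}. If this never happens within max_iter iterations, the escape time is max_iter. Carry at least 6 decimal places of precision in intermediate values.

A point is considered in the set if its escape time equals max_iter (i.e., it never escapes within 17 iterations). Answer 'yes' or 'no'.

Answer: no

Derivation:
z_0 = 0 + 0i, c = 0.7340 + 0.6010i
Iter 1: z = 0.7340 + 0.6010i, |z|^2 = 0.9000
Iter 2: z = 0.9116 + 1.4833i, |z|^2 = 3.0310
Iter 3: z = -0.6352 + 3.3052i, |z|^2 = 11.3275
Escaped at iteration 3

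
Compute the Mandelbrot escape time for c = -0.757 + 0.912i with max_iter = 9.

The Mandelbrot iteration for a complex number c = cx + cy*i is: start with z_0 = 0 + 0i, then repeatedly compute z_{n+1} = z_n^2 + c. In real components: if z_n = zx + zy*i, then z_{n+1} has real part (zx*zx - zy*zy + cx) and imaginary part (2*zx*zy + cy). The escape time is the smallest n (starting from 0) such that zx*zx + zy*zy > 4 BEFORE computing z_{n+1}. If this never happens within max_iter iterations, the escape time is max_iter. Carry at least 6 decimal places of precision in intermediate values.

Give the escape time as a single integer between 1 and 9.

Answer: 4

Derivation:
z_0 = 0 + 0i, c = -0.7570 + 0.9120i
Iter 1: z = -0.7570 + 0.9120i, |z|^2 = 1.4048
Iter 2: z = -1.0157 + -0.4688i, |z|^2 = 1.2514
Iter 3: z = 0.0549 + 1.8643i, |z|^2 = 3.4784
Iter 4: z = -4.2294 + 1.1167i, |z|^2 = 19.1349
Escaped at iteration 4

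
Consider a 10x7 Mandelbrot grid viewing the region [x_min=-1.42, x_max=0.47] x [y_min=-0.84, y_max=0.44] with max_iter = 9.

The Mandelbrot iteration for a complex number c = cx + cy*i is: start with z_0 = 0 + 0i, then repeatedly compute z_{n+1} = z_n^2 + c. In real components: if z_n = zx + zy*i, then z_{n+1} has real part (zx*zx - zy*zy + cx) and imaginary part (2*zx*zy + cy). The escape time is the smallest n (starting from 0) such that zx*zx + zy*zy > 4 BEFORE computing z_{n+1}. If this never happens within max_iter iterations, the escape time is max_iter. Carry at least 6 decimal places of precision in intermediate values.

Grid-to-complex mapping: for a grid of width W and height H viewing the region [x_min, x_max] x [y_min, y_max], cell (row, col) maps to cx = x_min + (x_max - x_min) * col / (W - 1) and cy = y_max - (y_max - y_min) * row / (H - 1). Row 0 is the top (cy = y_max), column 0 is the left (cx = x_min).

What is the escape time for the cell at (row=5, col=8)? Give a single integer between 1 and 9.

Answer: 9

Derivation:
z_0 = 0 + 0i, c = 0.2600 + -0.6267i
Iter 1: z = 0.2600 + -0.6267i, |z|^2 = 0.4603
Iter 2: z = -0.0651 + -0.9525i, |z|^2 = 0.9116
Iter 3: z = -0.6431 + -0.5026i, |z|^2 = 0.6662
Iter 4: z = 0.4209 + 0.0198i, |z|^2 = 0.1776
Iter 5: z = 0.4368 + -0.6100i, |z|^2 = 0.5629
Iter 6: z = 0.0787 + -1.1595i, |z|^2 = 1.3507
Iter 7: z = -1.0784 + -0.8091i, |z|^2 = 1.8175
Iter 8: z = 0.7682 + 1.1184i, |z|^2 = 1.8408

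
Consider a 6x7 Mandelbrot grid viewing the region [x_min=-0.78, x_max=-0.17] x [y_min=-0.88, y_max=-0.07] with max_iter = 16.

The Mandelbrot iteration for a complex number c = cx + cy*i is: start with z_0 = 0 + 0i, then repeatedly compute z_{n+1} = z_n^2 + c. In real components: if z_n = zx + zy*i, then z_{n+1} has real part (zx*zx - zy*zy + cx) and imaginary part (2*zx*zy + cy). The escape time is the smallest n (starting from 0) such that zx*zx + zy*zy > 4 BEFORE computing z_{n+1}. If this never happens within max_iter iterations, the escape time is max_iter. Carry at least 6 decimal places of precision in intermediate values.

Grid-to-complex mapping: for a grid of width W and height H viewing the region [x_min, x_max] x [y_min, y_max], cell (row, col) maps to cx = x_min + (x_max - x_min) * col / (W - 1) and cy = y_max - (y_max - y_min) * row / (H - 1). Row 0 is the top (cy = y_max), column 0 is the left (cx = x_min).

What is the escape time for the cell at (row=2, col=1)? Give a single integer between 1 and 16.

Answer: 16

Derivation:
z_0 = 0 + 0i, c = -0.6580 + -0.3400i
Iter 1: z = -0.6580 + -0.3400i, |z|^2 = 0.5486
Iter 2: z = -0.3406 + 0.1074i, |z|^2 = 0.1276
Iter 3: z = -0.5535 + -0.4132i, |z|^2 = 0.4771
Iter 4: z = -0.5224 + 0.1174i, |z|^2 = 0.2866
Iter 5: z = -0.3989 + -0.4627i, |z|^2 = 0.3732
Iter 6: z = -0.7129 + 0.0291i, |z|^2 = 0.5091
Iter 7: z = -0.1506 + -0.3816i, |z|^2 = 0.1683
Iter 8: z = -0.7809 + -0.2251i, |z|^2 = 0.6605
Iter 9: z = -0.0989 + 0.0115i, |z|^2 = 0.0099
Iter 10: z = -0.6484 + -0.3423i, |z|^2 = 0.5375
Iter 11: z = -0.3548 + 0.1038i, |z|^2 = 0.1367
Iter 12: z = -0.5429 + -0.4137i, |z|^2 = 0.4659
Iter 13: z = -0.5344 + 0.1092i, |z|^2 = 0.2975
Iter 14: z = -0.3844 + -0.4567i, |z|^2 = 0.3563
Iter 15: z = -0.7188 + 0.0111i, |z|^2 = 0.5168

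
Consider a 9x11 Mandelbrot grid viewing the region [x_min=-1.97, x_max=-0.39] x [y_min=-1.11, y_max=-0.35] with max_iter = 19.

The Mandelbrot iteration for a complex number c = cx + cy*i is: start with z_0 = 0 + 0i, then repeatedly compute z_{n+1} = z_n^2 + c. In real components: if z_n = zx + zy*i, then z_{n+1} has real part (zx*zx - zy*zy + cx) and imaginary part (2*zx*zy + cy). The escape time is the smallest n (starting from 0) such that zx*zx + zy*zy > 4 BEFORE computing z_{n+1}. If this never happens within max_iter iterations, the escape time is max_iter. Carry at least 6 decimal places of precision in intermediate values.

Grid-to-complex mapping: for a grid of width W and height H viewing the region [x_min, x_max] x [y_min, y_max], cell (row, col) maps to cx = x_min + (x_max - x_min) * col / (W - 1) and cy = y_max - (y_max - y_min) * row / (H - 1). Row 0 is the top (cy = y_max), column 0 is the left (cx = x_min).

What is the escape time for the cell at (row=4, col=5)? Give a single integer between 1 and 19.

z_0 = 0 + 0i, c = -0.9825 + -0.6540i
Iter 1: z = -0.9825 + -0.6540i, |z|^2 = 1.3930
Iter 2: z = -0.4449 + 0.6311i, |z|^2 = 0.5962
Iter 3: z = -1.1829 + -1.2156i, |z|^2 = 2.8768
Iter 4: z = -1.0610 + 2.2217i, |z|^2 = 6.0616
Escaped at iteration 4

Answer: 4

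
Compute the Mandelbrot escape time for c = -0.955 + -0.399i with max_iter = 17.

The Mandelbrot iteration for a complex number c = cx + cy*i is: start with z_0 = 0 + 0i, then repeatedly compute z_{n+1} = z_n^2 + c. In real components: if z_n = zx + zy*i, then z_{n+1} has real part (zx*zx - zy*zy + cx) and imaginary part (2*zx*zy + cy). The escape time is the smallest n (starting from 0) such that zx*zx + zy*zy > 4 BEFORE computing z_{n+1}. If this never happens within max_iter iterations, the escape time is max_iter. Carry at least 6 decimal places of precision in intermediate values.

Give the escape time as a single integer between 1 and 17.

Answer: 7

Derivation:
z_0 = 0 + 0i, c = -0.9550 + -0.3990i
Iter 1: z = -0.9550 + -0.3990i, |z|^2 = 1.0712
Iter 2: z = -0.2022 + 0.3631i, |z|^2 = 0.1727
Iter 3: z = -1.0460 + -0.5458i, |z|^2 = 1.3919
Iter 4: z = -0.1589 + 0.7428i, |z|^2 = 0.5770
Iter 5: z = -1.4815 + -0.6350i, |z|^2 = 2.5982
Iter 6: z = 0.8366 + 1.4826i, |z|^2 = 2.8981
Iter 7: z = -2.4533 + 2.0818i, |z|^2 = 10.3525
Escaped at iteration 7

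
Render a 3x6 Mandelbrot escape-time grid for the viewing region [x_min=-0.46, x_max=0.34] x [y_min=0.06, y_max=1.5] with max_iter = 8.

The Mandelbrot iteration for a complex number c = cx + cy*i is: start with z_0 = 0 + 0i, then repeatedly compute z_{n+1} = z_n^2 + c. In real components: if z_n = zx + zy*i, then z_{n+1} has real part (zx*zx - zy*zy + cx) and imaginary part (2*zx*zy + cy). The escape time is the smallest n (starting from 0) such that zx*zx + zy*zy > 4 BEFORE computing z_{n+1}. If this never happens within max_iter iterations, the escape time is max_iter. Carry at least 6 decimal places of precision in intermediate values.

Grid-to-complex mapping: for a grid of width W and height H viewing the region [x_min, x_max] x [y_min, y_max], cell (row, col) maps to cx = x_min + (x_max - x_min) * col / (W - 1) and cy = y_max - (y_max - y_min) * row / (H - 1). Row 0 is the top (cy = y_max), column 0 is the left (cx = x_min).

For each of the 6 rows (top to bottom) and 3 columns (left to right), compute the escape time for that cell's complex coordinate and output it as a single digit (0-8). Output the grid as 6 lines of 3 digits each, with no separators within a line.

(row=0, col=0): c = -0.4600 + 1.5000i → escape time 2
(row=0, col=1): c = -0.0600 + 1.5000i → escape time 2
(row=0, col=2): c = 0.3400 + 1.5000i → escape time 2
(row=1, col=0): c = -0.4600 + 1.2120i → escape time 3
(row=1, col=1): c = -0.0600 + 1.2120i → escape time 3
(row=1, col=2): c = 0.3400 + 1.2120i → escape time 2
(row=2, col=0): c = -0.4600 + 0.9240i → escape time 4
(row=2, col=1): c = -0.0600 + 0.9240i → escape time 8
(row=2, col=2): c = 0.3400 + 0.9240i → escape time 4
(row=3, col=0): c = -0.4600 + 0.6360i → escape time 8
(row=3, col=1): c = -0.0600 + 0.6360i → escape time 8
(row=3, col=2): c = 0.3400 + 0.6360i → escape time 8
(row=4, col=0): c = -0.4600 + 0.3480i → escape time 8
(row=4, col=1): c = -0.0600 + 0.3480i → escape time 8
(row=4, col=2): c = 0.3400 + 0.3480i → escape time 8
(row=5, col=0): c = -0.4600 + 0.0600i → escape time 8
(row=5, col=1): c = -0.0600 + 0.0600i → escape time 8
(row=5, col=2): c = 0.3400 + 0.0600i → escape time 8

Answer: 222
332
484
888
888
888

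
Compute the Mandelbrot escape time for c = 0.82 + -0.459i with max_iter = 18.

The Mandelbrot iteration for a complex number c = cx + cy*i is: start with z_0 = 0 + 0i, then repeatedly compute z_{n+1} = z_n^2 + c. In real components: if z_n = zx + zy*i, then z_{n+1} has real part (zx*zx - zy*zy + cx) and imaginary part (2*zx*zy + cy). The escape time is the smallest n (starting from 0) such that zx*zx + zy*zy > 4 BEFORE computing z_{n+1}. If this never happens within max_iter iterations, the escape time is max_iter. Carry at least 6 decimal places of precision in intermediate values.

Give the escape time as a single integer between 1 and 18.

z_0 = 0 + 0i, c = 0.8200 + -0.4590i
Iter 1: z = 0.8200 + -0.4590i, |z|^2 = 0.8831
Iter 2: z = 1.2817 + -1.2118i, |z|^2 = 3.1112
Iter 3: z = 0.9944 + -3.5653i, |z|^2 = 13.7001
Escaped at iteration 3

Answer: 3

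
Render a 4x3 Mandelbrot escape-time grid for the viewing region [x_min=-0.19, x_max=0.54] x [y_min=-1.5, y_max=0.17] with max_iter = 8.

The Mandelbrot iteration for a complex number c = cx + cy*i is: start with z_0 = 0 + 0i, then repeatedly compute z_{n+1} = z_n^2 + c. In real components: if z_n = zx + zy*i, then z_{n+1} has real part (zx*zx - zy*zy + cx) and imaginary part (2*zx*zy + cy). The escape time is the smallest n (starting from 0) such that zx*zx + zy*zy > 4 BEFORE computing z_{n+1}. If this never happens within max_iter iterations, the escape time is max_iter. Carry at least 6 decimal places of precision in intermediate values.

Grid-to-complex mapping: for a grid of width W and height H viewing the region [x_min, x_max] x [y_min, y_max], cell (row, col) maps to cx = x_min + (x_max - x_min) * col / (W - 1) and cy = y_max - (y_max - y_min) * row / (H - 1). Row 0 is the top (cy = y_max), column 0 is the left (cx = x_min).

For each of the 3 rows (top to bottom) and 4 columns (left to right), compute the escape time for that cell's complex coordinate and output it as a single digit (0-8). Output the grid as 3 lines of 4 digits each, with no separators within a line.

Answer: 8884
8873
2222

Derivation:
(row=0, col=0): c = -0.1900 + 0.1700i → escape time 8
(row=0, col=1): c = 0.0533 + 0.1700i → escape time 8
(row=0, col=2): c = 0.2967 + 0.1700i → escape time 8
(row=0, col=3): c = 0.5400 + 0.1700i → escape time 4
(row=1, col=0): c = -0.1900 + -0.6650i → escape time 8
(row=1, col=1): c = 0.0533 + -0.6650i → escape time 8
(row=1, col=2): c = 0.2967 + -0.6650i → escape time 7
(row=1, col=3): c = 0.5400 + -0.6650i → escape time 3
(row=2, col=0): c = -0.1900 + -1.5000i → escape time 2
(row=2, col=1): c = 0.0533 + -1.5000i → escape time 2
(row=2, col=2): c = 0.2967 + -1.5000i → escape time 2
(row=2, col=3): c = 0.5400 + -1.5000i → escape time 2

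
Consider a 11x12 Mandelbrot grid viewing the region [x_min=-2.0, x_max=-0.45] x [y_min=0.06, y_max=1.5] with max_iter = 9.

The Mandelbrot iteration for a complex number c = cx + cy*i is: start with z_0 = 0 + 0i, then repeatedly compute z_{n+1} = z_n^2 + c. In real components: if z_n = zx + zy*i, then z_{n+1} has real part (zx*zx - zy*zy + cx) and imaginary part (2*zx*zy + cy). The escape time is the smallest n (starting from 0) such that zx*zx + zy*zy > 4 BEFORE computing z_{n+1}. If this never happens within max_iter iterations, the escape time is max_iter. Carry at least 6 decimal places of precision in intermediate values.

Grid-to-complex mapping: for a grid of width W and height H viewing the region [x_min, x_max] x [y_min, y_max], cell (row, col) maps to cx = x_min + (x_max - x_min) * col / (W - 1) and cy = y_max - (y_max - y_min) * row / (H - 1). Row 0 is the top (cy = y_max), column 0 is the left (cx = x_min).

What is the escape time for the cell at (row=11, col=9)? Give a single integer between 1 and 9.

z_0 = 0 + 0i, c = -0.6050 + 0.0600i
Iter 1: z = -0.6050 + 0.0600i, |z|^2 = 0.3696
Iter 2: z = -0.2426 + -0.0126i, |z|^2 = 0.0590
Iter 3: z = -0.5463 + 0.0661i, |z|^2 = 0.3028
Iter 4: z = -0.3109 + -0.0122i, |z|^2 = 0.0968
Iter 5: z = -0.5085 + 0.0676i, |z|^2 = 0.2631
Iter 6: z = -0.3510 + -0.0088i, |z|^2 = 0.1233
Iter 7: z = -0.4819 + 0.0661i, |z|^2 = 0.2366
Iter 8: z = -0.3772 + -0.0037i, |z|^2 = 0.1423

Answer: 9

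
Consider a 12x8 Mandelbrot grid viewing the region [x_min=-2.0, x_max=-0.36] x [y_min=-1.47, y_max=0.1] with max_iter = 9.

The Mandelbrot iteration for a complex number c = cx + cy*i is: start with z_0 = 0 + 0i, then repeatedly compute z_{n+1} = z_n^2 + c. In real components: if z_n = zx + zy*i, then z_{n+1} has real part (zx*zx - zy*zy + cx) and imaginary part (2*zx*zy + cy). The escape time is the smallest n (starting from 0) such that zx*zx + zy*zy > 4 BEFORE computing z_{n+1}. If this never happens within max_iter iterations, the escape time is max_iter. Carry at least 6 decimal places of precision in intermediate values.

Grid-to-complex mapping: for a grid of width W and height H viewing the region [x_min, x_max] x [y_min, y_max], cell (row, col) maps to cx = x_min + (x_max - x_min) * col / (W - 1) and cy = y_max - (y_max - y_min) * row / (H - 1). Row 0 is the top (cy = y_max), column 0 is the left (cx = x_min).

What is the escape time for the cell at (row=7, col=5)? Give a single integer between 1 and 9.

Answer: 2

Derivation:
z_0 = 0 + 0i, c = -1.2545 + -1.4700i
Iter 1: z = -1.2545 + -1.4700i, |z|^2 = 3.7348
Iter 2: z = -1.8416 + 2.2184i, |z|^2 = 8.3125
Escaped at iteration 2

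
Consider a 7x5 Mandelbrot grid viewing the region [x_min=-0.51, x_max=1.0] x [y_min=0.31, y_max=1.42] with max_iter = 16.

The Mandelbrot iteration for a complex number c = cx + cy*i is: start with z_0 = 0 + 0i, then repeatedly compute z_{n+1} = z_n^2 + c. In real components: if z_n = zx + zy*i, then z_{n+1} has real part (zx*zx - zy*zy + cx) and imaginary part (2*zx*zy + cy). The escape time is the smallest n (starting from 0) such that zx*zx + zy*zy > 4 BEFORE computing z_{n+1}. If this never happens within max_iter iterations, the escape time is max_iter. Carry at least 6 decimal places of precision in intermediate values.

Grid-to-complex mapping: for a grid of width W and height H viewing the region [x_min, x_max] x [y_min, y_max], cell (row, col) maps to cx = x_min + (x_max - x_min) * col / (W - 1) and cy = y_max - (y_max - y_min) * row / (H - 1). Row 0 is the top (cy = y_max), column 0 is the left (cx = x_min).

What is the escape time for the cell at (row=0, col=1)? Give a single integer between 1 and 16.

z_0 = 0 + 0i, c = -0.2583 + 1.4200i
Iter 1: z = -0.2583 + 1.4200i, |z|^2 = 2.0831
Iter 2: z = -2.2080 + 0.6863i, |z|^2 = 5.3463
Escaped at iteration 2

Answer: 2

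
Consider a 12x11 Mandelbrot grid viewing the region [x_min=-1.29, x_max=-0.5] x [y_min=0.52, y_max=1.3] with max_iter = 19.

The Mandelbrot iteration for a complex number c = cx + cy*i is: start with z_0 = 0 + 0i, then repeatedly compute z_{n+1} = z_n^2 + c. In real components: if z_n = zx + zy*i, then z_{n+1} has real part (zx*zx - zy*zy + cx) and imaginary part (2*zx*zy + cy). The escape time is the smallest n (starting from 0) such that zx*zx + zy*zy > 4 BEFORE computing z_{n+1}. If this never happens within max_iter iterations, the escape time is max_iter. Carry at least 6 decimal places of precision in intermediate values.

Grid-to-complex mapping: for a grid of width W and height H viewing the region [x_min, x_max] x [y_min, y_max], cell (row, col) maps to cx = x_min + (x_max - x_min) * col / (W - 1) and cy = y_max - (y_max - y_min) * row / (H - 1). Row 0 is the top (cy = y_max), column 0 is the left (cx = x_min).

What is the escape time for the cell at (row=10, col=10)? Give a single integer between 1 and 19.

Answer: 13

Derivation:
z_0 = 0 + 0i, c = -0.5718 + 0.5200i
Iter 1: z = -0.5718 + 0.5200i, |z|^2 = 0.5974
Iter 2: z = -0.5152 + -0.0747i, |z|^2 = 0.2711
Iter 3: z = -0.3119 + 0.5970i, |z|^2 = 0.4537
Iter 4: z = -0.8309 + 0.1476i, |z|^2 = 0.7122
Iter 5: z = 0.0968 + 0.2747i, |z|^2 = 0.0849
Iter 6: z = -0.6379 + 0.5732i, |z|^2 = 0.7355
Iter 7: z = -0.4934 + -0.2113i, |z|^2 = 0.2881
Iter 8: z = -0.3730 + 0.7285i, |z|^2 = 0.6699
Iter 9: z = -0.9634 + -0.0235i, |z|^2 = 0.9287
Iter 10: z = 0.3558 + 0.5653i, |z|^2 = 0.4462
Iter 11: z = -0.7648 + 0.9222i, |z|^2 = 1.4355
Iter 12: z = -0.8374 + -0.8907i, |z|^2 = 1.4946
Iter 13: z = -0.6640 + 2.0117i, |z|^2 = 4.4880
Escaped at iteration 13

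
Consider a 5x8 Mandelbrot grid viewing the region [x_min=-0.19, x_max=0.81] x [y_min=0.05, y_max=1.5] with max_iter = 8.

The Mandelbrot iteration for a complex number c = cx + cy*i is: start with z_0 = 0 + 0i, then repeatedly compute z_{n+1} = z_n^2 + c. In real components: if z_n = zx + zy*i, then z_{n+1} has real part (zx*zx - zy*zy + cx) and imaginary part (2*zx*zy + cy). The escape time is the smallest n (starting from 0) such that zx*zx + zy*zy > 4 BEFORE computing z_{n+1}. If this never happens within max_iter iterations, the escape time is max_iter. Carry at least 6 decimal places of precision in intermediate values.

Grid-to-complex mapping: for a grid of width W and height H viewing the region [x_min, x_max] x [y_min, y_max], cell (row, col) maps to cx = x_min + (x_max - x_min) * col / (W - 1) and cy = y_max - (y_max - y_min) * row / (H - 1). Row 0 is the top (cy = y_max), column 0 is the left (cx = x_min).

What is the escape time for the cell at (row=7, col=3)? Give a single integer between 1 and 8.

z_0 = 0 + 0i, c = 0.5600 + 0.0500i
Iter 1: z = 0.5600 + 0.0500i, |z|^2 = 0.3161
Iter 2: z = 0.8711 + 0.1060i, |z|^2 = 0.7701
Iter 3: z = 1.3076 + 0.2347i, |z|^2 = 1.7648
Iter 4: z = 2.2147 + 0.6637i, |z|^2 = 5.3454
Escaped at iteration 4

Answer: 4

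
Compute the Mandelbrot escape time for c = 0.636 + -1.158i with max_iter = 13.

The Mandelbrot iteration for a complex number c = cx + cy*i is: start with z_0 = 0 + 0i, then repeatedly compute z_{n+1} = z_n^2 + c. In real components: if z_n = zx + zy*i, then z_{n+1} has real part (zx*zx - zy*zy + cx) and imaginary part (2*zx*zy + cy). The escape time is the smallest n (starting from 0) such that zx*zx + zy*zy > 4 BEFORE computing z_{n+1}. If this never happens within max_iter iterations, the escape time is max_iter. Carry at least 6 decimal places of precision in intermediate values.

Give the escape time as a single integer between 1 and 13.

z_0 = 0 + 0i, c = 0.6360 + -1.1580i
Iter 1: z = 0.6360 + -1.1580i, |z|^2 = 1.7455
Iter 2: z = -0.3005 + -2.6310i, |z|^2 = 7.0123
Escaped at iteration 2

Answer: 2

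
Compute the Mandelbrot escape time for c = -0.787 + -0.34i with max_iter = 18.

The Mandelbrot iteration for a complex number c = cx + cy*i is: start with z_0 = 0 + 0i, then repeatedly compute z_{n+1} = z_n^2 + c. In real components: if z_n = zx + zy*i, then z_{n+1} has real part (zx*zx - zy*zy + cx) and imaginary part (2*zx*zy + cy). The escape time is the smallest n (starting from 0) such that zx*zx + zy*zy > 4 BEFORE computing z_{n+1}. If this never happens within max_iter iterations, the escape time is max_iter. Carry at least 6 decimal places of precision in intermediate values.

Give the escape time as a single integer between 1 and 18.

z_0 = 0 + 0i, c = -0.7870 + -0.3400i
Iter 1: z = -0.7870 + -0.3400i, |z|^2 = 0.7350
Iter 2: z = -0.2832 + 0.1952i, |z|^2 = 0.1183
Iter 3: z = -0.7449 + -0.4506i, |z|^2 = 0.7578
Iter 4: z = -0.4352 + 0.3312i, |z|^2 = 0.2991
Iter 5: z = -0.7073 + -0.6283i, |z|^2 = 0.8950
Iter 6: z = -0.6814 + 0.5488i, |z|^2 = 0.7654
Iter 7: z = -0.6238 + -1.0879i, |z|^2 = 1.5726
Iter 8: z = -1.5813 + 1.0173i, |z|^2 = 3.5352
Iter 9: z = 0.6785 + -3.5571i, |z|^2 = 13.1136
Escaped at iteration 9

Answer: 9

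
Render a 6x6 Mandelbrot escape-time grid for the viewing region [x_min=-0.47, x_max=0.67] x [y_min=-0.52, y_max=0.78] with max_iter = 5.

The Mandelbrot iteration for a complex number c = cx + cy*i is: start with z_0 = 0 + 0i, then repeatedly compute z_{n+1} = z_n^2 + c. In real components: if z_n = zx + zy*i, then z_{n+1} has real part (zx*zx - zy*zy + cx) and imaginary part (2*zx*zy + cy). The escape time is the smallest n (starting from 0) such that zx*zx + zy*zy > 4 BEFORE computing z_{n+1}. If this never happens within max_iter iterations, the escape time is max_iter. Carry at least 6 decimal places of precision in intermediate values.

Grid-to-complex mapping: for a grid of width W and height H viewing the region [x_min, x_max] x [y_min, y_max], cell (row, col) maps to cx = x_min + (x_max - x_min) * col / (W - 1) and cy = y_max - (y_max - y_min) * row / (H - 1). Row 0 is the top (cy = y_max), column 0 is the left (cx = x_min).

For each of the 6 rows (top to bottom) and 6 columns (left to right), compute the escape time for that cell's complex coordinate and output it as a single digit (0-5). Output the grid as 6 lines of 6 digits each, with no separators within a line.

Answer: 555543
555553
555553
555554
555553
555553

Derivation:
(row=0, col=0): c = -0.4700 + 0.7800i → escape time 5
(row=0, col=1): c = -0.2420 + 0.7800i → escape time 5
(row=0, col=2): c = -0.0140 + 0.7800i → escape time 5
(row=0, col=3): c = 0.2140 + 0.7800i → escape time 5
(row=0, col=4): c = 0.4420 + 0.7800i → escape time 4
(row=0, col=5): c = 0.6700 + 0.7800i → escape time 3
(row=1, col=0): c = -0.4700 + 0.5200i → escape time 5
(row=1, col=1): c = -0.2420 + 0.5200i → escape time 5
(row=1, col=2): c = -0.0140 + 0.5200i → escape time 5
(row=1, col=3): c = 0.2140 + 0.5200i → escape time 5
(row=1, col=4): c = 0.4420 + 0.5200i → escape time 5
(row=1, col=5): c = 0.6700 + 0.5200i → escape time 3
(row=2, col=0): c = -0.4700 + 0.2600i → escape time 5
(row=2, col=1): c = -0.2420 + 0.2600i → escape time 5
(row=2, col=2): c = -0.0140 + 0.2600i → escape time 5
(row=2, col=3): c = 0.2140 + 0.2600i → escape time 5
(row=2, col=4): c = 0.4420 + 0.2600i → escape time 5
(row=2, col=5): c = 0.6700 + 0.2600i → escape time 3
(row=3, col=0): c = -0.4700 + 0.0000i → escape time 5
(row=3, col=1): c = -0.2420 + 0.0000i → escape time 5
(row=3, col=2): c = -0.0140 + 0.0000i → escape time 5
(row=3, col=3): c = 0.2140 + 0.0000i → escape time 5
(row=3, col=4): c = 0.4420 + 0.0000i → escape time 5
(row=3, col=5): c = 0.6700 + 0.0000i → escape time 4
(row=4, col=0): c = -0.4700 + -0.2600i → escape time 5
(row=4, col=1): c = -0.2420 + -0.2600i → escape time 5
(row=4, col=2): c = -0.0140 + -0.2600i → escape time 5
(row=4, col=3): c = 0.2140 + -0.2600i → escape time 5
(row=4, col=4): c = 0.4420 + -0.2600i → escape time 5
(row=4, col=5): c = 0.6700 + -0.2600i → escape time 3
(row=5, col=0): c = -0.4700 + -0.5200i → escape time 5
(row=5, col=1): c = -0.2420 + -0.5200i → escape time 5
(row=5, col=2): c = -0.0140 + -0.5200i → escape time 5
(row=5, col=3): c = 0.2140 + -0.5200i → escape time 5
(row=5, col=4): c = 0.4420 + -0.5200i → escape time 5
(row=5, col=5): c = 0.6700 + -0.5200i → escape time 3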